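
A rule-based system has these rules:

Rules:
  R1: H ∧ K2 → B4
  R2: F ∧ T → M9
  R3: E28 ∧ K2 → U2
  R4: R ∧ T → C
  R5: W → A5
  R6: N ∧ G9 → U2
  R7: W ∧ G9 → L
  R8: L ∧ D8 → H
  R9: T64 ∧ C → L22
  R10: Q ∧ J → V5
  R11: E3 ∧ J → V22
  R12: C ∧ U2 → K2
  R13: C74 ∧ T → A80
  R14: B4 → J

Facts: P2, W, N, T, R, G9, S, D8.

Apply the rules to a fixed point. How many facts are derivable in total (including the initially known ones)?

Round 1 — R4, R5, R6, R7, derive C, A5, U2, L.
Round 2 — R8, R12, derive H, K2.
Round 3 — R1, derive B4.
Round 4 — R14, derive J.
Closure: {A5, B4, C, D8, G9, H, J, K2, L, N, P2, R, S, T, U2, W} — 16 facts.

16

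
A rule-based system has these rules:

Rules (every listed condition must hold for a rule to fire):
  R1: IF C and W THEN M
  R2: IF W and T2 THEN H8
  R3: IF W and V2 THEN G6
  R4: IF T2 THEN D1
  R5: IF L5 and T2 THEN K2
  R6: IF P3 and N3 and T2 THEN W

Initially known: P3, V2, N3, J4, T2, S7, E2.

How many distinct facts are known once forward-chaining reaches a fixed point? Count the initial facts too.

11

Round 1 — R4, R6, derive D1, W.
Round 2 — R2, R3, derive H8, G6.
Closure: {D1, E2, G6, H8, J4, N3, P3, S7, T2, V2, W} — 11 facts.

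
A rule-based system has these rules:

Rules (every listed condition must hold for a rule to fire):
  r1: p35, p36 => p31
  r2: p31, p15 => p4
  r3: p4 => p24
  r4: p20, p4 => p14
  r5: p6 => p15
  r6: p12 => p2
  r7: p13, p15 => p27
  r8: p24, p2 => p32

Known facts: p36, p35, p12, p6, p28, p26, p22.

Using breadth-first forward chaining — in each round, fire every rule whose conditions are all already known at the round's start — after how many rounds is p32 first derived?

Round 1 — r1, r5, r6, derive p31, p15, p2.
Round 2 — r2, derive p4.
Round 3 — r3, derive p24.
Round 4 — r8, derive p32.
p32 first appears in round 4.

4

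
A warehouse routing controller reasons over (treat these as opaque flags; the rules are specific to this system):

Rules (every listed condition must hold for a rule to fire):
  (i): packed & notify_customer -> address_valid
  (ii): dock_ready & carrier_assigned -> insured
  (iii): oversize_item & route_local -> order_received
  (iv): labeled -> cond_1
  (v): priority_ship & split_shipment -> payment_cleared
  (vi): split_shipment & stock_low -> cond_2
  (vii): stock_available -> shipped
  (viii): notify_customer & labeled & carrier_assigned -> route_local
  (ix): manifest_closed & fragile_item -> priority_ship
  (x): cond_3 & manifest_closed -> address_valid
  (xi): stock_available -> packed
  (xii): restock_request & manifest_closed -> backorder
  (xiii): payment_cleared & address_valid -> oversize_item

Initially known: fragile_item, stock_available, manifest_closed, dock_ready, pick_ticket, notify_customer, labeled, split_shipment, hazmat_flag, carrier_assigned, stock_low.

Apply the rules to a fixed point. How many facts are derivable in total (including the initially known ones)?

22

Round 1: (ii) [dock_ready & carrier_assigned -> insured]; (iv) [labeled -> cond_1]; (vi) [split_shipment & stock_low -> cond_2]; (vii) [stock_available -> shipped]; (viii) [notify_customer & labeled & carrier_assigned -> route_local]; (ix) [manifest_closed & fragile_item -> priority_ship]; (xi) [stock_available -> packed]. Adds insured, cond_1, cond_2, shipped, route_local, priority_ship, packed.
Round 2: (i) [packed & notify_customer -> address_valid]; (v) [priority_ship & split_shipment -> payment_cleared]. Adds address_valid, payment_cleared.
Round 3: (xiii) [payment_cleared & address_valid -> oversize_item]. Adds oversize_item.
Round 4: (iii) [oversize_item & route_local -> order_received]. Adds order_received.
Closure: {address_valid, carrier_assigned, cond_1, cond_2, dock_ready, fragile_item, hazmat_flag, insured, labeled, manifest_closed, notify_customer, order_received, oversize_item, packed, payment_cleared, pick_ticket, priority_ship, route_local, shipped, split_shipment, stock_available, stock_low} — 22 facts.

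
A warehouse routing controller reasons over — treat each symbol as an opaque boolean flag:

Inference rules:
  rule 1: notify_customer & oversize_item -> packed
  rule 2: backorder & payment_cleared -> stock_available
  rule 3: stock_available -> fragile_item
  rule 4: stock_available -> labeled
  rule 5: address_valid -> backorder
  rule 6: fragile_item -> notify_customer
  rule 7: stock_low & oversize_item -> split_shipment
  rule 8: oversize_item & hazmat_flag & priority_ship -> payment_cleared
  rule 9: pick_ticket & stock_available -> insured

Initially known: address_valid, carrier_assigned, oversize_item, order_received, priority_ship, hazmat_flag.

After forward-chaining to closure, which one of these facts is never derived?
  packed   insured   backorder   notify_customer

Round 1: rule 5 [address_valid -> backorder]; rule 8 [oversize_item & hazmat_flag & priority_ship -> payment_cleared]. Adds backorder, payment_cleared.
Round 2: rule 2 [backorder & payment_cleared -> stock_available]. Adds stock_available.
Round 3: rule 3 [stock_available -> fragile_item]; rule 4 [stock_available -> labeled]. Adds fragile_item, labeled.
Round 4: rule 6 [fragile_item -> notify_customer]. Adds notify_customer.
Round 5: rule 1 [notify_customer & oversize_item -> packed]. Adds packed.
Derived: notify_customer (round 4), backorder (round 1), packed (round 5). insured never appears in any round.

insured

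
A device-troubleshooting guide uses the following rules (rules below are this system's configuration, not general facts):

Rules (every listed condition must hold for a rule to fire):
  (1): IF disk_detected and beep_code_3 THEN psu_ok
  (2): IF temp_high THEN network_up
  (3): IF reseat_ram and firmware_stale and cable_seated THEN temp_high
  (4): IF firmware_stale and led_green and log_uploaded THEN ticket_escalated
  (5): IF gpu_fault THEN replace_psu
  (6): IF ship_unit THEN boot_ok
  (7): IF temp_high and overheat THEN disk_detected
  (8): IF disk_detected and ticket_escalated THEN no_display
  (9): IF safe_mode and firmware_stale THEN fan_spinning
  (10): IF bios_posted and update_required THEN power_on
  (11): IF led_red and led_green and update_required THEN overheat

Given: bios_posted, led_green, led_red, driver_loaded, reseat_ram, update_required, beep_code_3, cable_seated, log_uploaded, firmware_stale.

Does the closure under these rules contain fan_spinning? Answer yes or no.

no

Round 1: (3) [IF reseat_ram and firmware_stale and cable_seated THEN temp_high]; (4) [IF firmware_stale and led_green and log_uploaded THEN ticket_escalated]; (10) [IF bios_posted and update_required THEN power_on]; (11) [IF led_red and led_green and update_required THEN overheat]. Adds temp_high, ticket_escalated, power_on, overheat.
Round 2: (2) [IF temp_high THEN network_up]; (7) [IF temp_high and overheat THEN disk_detected]. Adds network_up, disk_detected.
Round 3: (1) [IF disk_detected and beep_code_3 THEN psu_ok]; (8) [IF disk_detected and ticket_escalated THEN no_display]. Adds psu_ok, no_display.
Fixed point reached. fan_spinning is concluded only by (9); (9) needs safe_mode (never derived).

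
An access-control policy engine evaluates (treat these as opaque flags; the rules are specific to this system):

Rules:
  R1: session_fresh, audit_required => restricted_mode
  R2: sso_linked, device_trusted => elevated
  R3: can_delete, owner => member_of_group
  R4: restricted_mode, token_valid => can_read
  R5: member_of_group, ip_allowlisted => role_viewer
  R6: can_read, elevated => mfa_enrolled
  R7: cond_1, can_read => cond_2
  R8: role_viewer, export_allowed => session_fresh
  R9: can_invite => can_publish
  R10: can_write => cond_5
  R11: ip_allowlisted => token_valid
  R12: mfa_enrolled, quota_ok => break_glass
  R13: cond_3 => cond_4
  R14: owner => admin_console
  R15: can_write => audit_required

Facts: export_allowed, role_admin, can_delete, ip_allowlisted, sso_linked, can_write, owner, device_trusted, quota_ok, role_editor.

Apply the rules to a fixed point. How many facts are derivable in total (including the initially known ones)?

Round 1: R2 [sso_linked, device_trusted => elevated]; R3 [can_delete, owner => member_of_group]; R10 [can_write => cond_5]; R11 [ip_allowlisted => token_valid]; R14 [owner => admin_console]; R15 [can_write => audit_required]. New: elevated, member_of_group, cond_5, token_valid, admin_console, audit_required.
Round 2: R5 [member_of_group, ip_allowlisted => role_viewer]. New: role_viewer.
Round 3: R8 [role_viewer, export_allowed => session_fresh]. New: session_fresh.
Round 4: R1 [session_fresh, audit_required => restricted_mode]. New: restricted_mode.
Round 5: R4 [restricted_mode, token_valid => can_read]. New: can_read.
Round 6: R6 [can_read, elevated => mfa_enrolled]. New: mfa_enrolled.
Round 7: R12 [mfa_enrolled, quota_ok => break_glass]. New: break_glass.
Closure: {admin_console, audit_required, break_glass, can_delete, can_read, can_write, cond_5, device_trusted, elevated, export_allowed, ip_allowlisted, member_of_group, mfa_enrolled, owner, quota_ok, restricted_mode, role_admin, role_editor, role_viewer, session_fresh, sso_linked, token_valid} — 22 facts.

22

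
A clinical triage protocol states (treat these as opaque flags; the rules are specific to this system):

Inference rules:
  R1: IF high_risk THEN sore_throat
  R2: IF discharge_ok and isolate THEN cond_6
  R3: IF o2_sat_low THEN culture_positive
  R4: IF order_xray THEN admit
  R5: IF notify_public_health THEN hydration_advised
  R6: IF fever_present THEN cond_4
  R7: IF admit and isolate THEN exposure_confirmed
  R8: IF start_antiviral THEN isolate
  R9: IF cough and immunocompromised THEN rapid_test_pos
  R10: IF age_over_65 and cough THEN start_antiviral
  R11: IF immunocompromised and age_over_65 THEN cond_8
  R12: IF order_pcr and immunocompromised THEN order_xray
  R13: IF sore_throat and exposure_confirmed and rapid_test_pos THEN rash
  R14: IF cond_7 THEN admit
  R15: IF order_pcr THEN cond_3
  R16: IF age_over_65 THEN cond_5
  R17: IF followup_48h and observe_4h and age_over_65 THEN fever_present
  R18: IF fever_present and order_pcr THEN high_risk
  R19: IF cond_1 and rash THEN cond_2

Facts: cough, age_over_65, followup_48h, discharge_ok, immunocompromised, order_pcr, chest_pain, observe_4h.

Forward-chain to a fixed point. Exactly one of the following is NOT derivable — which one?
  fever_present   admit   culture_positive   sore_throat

culture_positive

Round 1: R9 [IF cough and immunocompromised THEN rapid_test_pos]; R10 [IF age_over_65 and cough THEN start_antiviral]; R11 [IF immunocompromised and age_over_65 THEN cond_8]; R12 [IF order_pcr and immunocompromised THEN order_xray]; R15 [IF order_pcr THEN cond_3]; R16 [IF age_over_65 THEN cond_5]; R17 [IF followup_48h and observe_4h and age_over_65 THEN fever_present]. New: rapid_test_pos, start_antiviral, cond_8, order_xray, cond_3, cond_5, fever_present.
Round 2: R4 [IF order_xray THEN admit]; R6 [IF fever_present THEN cond_4]; R8 [IF start_antiviral THEN isolate]; R18 [IF fever_present and order_pcr THEN high_risk]. New: admit, cond_4, isolate, high_risk.
Round 3: R1 [IF high_risk THEN sore_throat]; R2 [IF discharge_ok and isolate THEN cond_6]; R7 [IF admit and isolate THEN exposure_confirmed]. New: sore_throat, cond_6, exposure_confirmed.
Round 4: R13 [IF sore_throat and exposure_confirmed and rapid_test_pos THEN rash]. New: rash.
Derived: sore_throat (round 3), fever_present (round 1), admit (round 2). culture_positive never appears in any round.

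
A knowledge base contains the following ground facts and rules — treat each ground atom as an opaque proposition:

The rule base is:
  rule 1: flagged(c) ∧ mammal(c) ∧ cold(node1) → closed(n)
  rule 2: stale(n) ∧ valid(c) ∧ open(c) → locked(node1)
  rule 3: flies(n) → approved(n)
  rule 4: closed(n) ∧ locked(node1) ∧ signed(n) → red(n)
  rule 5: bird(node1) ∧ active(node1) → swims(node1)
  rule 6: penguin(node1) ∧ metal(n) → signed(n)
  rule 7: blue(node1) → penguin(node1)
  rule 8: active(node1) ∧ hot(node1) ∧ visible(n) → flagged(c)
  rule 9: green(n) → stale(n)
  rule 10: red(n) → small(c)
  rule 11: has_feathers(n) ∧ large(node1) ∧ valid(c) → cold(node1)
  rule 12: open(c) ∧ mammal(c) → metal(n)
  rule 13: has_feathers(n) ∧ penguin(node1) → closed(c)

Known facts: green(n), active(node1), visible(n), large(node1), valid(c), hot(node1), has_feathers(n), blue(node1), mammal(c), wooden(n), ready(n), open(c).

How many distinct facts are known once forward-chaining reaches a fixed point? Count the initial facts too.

23

[1] rule 7 [blue(node1) → penguin(node1)]; rule 8 [active(node1) ∧ hot(node1) ∧ visible(n) → flagged(c)]; rule 9 [green(n) → stale(n)]; rule 11 [has_feathers(n) ∧ large(node1) ∧ valid(c) → cold(node1)]; rule 12 [open(c) ∧ mammal(c) → metal(n)]. ⇒ new: penguin(node1), flagged(c), stale(n), cold(node1), metal(n).
[2] rule 1 [flagged(c) ∧ mammal(c) ∧ cold(node1) → closed(n)]; rule 2 [stale(n) ∧ valid(c) ∧ open(c) → locked(node1)]; rule 6 [penguin(node1) ∧ metal(n) → signed(n)]; rule 13 [has_feathers(n) ∧ penguin(node1) → closed(c)]. ⇒ new: closed(n), locked(node1), signed(n), closed(c).
[3] rule 4 [closed(n) ∧ locked(node1) ∧ signed(n) → red(n)]. ⇒ new: red(n).
[4] rule 10 [red(n) → small(c)]. ⇒ new: small(c).
Closure: {active(node1), blue(node1), closed(c), closed(n), cold(node1), flagged(c), green(n), has_feathers(n), hot(node1), large(node1), locked(node1), mammal(c), metal(n), open(c), penguin(node1), ready(n), red(n), signed(n), small(c), stale(n), valid(c), visible(n), wooden(n)} — 23 facts.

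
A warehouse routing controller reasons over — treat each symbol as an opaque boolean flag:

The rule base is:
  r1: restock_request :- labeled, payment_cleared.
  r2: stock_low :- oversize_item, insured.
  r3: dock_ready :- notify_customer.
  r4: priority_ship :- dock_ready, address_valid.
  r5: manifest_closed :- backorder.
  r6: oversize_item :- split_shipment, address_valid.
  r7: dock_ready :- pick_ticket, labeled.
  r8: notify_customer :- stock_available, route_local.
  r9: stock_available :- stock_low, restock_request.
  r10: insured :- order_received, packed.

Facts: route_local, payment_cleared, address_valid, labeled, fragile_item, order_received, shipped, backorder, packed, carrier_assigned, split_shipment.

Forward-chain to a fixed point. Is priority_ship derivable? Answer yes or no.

Round 1: r1 [restock_request :- labeled, payment_cleared.]; r5 [manifest_closed :- backorder.]; r6 [oversize_item :- split_shipment, address_valid.]; r10 [insured :- order_received, packed.]. Adds restock_request, manifest_closed, oversize_item, insured.
Round 2: r2 [stock_low :- oversize_item, insured.]. Adds stock_low.
Round 3: r9 [stock_available :- stock_low, restock_request.]. Adds stock_available.
Round 4: r8 [notify_customer :- stock_available, route_local.]. Adds notify_customer.
Round 5: r3 [dock_ready :- notify_customer.]. Adds dock_ready.
Round 6: r4 [priority_ship :- dock_ready, address_valid.]. Adds priority_ship.
priority_ship appears in round 6, so it is derivable.

yes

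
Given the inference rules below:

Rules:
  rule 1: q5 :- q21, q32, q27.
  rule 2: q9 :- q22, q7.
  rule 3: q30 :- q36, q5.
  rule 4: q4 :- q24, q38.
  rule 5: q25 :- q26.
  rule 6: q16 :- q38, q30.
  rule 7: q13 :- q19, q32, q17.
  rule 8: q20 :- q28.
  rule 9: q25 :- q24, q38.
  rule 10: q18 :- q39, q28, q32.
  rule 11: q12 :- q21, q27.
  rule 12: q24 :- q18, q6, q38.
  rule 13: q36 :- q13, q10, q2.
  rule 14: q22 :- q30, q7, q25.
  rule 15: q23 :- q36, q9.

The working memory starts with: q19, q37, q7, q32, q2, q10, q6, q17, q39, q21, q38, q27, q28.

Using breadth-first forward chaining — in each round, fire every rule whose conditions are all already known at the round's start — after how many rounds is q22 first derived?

Round 1 — rule 1, rule 7, rule 8, rule 10, rule 11, derive q5, q13, q20, q18, q12.
Round 2 — rule 12, rule 13, derive q24, q36.
Round 3 — rule 3, rule 4, rule 9, derive q30, q4, q25.
Round 4 — rule 6, rule 14, derive q16, q22.
q22 first appears in round 4.

4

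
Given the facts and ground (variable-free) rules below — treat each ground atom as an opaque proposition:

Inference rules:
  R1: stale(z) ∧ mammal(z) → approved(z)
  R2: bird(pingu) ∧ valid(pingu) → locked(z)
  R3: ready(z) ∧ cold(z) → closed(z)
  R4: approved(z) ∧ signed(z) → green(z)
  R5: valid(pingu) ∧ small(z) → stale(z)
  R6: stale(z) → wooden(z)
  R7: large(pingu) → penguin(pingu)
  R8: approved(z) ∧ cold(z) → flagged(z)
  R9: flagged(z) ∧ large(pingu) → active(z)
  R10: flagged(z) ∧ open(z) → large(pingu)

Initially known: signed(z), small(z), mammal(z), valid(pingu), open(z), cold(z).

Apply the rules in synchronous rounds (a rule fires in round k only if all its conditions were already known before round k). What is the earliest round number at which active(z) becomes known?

5

Round 1 — R5, derive stale(z).
Round 2 — R1, R6, derive approved(z), wooden(z).
Round 3 — R4, R8, derive green(z), flagged(z).
Round 4 — R10, derive large(pingu).
Round 5 — R7, R9, derive penguin(pingu), active(z).
active(z) first appears in round 5.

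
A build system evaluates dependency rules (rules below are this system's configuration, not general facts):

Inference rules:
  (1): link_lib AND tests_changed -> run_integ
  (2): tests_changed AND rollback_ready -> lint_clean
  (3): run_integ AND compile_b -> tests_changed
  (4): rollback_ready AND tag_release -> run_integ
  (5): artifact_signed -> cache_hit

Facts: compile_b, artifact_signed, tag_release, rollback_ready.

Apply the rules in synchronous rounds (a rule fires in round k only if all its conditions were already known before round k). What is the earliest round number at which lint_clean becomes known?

[1] (4) [rollback_ready AND tag_release -> run_integ]; (5) [artifact_signed -> cache_hit]. ⇒ new: run_integ, cache_hit.
[2] (3) [run_integ AND compile_b -> tests_changed]. ⇒ new: tests_changed.
[3] (2) [tests_changed AND rollback_ready -> lint_clean]. ⇒ new: lint_clean.
lint_clean first appears in round 3.

3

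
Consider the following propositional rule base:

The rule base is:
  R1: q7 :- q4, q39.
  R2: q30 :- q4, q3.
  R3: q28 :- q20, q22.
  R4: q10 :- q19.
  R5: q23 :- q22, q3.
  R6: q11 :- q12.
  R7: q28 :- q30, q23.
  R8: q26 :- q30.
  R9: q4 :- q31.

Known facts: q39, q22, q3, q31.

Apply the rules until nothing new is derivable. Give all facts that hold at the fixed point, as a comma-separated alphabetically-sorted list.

Round 1 — R5, R9, derive q23, q4.
Round 2 — R1, R2, derive q7, q30.
Round 3 — R7, R8, derive q28, q26.

q22, q23, q26, q28, q3, q30, q31, q39, q4, q7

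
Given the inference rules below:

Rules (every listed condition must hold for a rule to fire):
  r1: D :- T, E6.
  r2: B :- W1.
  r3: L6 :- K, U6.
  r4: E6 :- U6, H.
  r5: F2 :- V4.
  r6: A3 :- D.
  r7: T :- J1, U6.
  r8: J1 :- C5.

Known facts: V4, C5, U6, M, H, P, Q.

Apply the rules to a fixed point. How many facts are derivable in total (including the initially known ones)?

13

Round 1 — r4, r5, r8, derive E6, F2, J1.
Round 2 — r7, derive T.
Round 3 — r1, derive D.
Round 4 — r6, derive A3.
Closure: {A3, C5, D, E6, F2, H, J1, M, P, Q, T, U6, V4} — 13 facts.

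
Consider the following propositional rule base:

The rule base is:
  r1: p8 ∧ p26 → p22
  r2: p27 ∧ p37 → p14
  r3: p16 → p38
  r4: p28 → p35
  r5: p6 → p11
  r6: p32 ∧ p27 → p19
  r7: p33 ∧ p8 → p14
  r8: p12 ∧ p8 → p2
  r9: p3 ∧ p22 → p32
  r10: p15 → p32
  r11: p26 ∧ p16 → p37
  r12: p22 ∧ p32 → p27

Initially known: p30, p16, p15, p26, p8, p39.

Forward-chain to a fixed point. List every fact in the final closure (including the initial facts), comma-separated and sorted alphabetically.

p14, p15, p16, p19, p22, p26, p27, p30, p32, p37, p38, p39, p8

Round 1: r1 [p8 ∧ p26 → p22]; r3 [p16 → p38]; r10 [p15 → p32]; r11 [p26 ∧ p16 → p37]. Adds p22, p38, p32, p37.
Round 2: r12 [p22 ∧ p32 → p27]. Adds p27.
Round 3: r2 [p27 ∧ p37 → p14]; r6 [p32 ∧ p27 → p19]. Adds p14, p19.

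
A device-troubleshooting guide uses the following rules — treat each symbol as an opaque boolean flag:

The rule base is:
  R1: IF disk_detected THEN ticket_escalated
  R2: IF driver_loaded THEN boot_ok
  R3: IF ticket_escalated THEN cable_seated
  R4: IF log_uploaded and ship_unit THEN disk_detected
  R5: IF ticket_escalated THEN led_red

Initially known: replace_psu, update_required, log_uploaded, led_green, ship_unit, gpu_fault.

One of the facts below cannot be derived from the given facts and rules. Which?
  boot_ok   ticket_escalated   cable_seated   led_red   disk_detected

boot_ok

Round 1 — R4, derive disk_detected.
Round 2 — R1, derive ticket_escalated.
Round 3 — R3, R5, derive cable_seated, led_red.
Derived: led_red (round 3), ticket_escalated (round 2), cable_seated (round 3), disk_detected (round 1). boot_ok never appears in any round.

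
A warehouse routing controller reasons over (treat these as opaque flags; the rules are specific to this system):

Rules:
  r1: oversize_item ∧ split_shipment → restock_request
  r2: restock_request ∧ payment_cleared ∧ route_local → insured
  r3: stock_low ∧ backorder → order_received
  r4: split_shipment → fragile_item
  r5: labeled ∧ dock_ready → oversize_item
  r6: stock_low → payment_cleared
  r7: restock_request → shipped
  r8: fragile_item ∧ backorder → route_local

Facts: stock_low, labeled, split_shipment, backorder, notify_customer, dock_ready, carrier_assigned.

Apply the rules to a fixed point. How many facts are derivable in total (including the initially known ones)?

[1] r3 [stock_low ∧ backorder → order_received]; r4 [split_shipment → fragile_item]; r5 [labeled ∧ dock_ready → oversize_item]; r6 [stock_low → payment_cleared]. ⇒ new: order_received, fragile_item, oversize_item, payment_cleared.
[2] r1 [oversize_item ∧ split_shipment → restock_request]; r8 [fragile_item ∧ backorder → route_local]. ⇒ new: restock_request, route_local.
[3] r2 [restock_request ∧ payment_cleared ∧ route_local → insured]; r7 [restock_request → shipped]. ⇒ new: insured, shipped.
Closure: {backorder, carrier_assigned, dock_ready, fragile_item, insured, labeled, notify_customer, order_received, oversize_item, payment_cleared, restock_request, route_local, shipped, split_shipment, stock_low} — 15 facts.

15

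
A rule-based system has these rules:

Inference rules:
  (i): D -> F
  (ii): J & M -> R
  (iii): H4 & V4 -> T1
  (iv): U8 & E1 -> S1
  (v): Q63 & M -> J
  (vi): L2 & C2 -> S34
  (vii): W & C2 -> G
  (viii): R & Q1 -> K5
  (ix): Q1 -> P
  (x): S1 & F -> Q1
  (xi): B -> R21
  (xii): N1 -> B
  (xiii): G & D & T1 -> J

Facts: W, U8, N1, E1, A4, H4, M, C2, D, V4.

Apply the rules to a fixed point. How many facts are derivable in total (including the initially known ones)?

Round 1: (i) [D -> F]; (iii) [H4 & V4 -> T1]; (iv) [U8 & E1 -> S1]; (vii) [W & C2 -> G]; (xii) [N1 -> B]. Adds F, T1, S1, G, B.
Round 2: (x) [S1 & F -> Q1]; (xi) [B -> R21]; (xiii) [G & D & T1 -> J]. Adds Q1, R21, J.
Round 3: (ii) [J & M -> R]; (ix) [Q1 -> P]. Adds R, P.
Round 4: (viii) [R & Q1 -> K5]. Adds K5.
Closure: {A4, B, C2, D, E1, F, G, H4, J, K5, M, N1, P, Q1, R, R21, S1, T1, U8, V4, W} — 21 facts.

21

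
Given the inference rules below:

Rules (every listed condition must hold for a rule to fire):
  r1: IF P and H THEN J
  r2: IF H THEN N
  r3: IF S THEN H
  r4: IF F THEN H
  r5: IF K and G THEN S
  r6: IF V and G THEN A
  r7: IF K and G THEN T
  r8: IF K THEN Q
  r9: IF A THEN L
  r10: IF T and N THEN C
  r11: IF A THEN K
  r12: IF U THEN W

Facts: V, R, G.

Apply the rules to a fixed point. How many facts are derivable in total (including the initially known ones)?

Round 1: r6 [IF V and G THEN A]. New: A.
Round 2: r9 [IF A THEN L]; r11 [IF A THEN K]. New: L, K.
Round 3: r5 [IF K and G THEN S]; r7 [IF K and G THEN T]; r8 [IF K THEN Q]. New: S, T, Q.
Round 4: r3 [IF S THEN H]. New: H.
Round 5: r2 [IF H THEN N]. New: N.
Round 6: r10 [IF T and N THEN C]. New: C.
Closure: {A, C, G, H, K, L, N, Q, R, S, T, V} — 12 facts.

12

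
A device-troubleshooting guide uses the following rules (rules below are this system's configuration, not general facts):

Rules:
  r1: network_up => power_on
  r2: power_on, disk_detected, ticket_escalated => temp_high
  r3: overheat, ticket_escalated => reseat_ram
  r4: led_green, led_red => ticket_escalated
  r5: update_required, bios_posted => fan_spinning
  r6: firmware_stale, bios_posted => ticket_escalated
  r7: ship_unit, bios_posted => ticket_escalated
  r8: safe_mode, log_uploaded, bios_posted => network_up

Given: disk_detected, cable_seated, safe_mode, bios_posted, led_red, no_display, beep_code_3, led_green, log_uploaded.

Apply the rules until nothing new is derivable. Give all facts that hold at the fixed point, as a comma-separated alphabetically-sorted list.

Round 1: r4 [led_green, led_red => ticket_escalated]; r8 [safe_mode, log_uploaded, bios_posted => network_up]. New: ticket_escalated, network_up.
Round 2: r1 [network_up => power_on]. New: power_on.
Round 3: r2 [power_on, disk_detected, ticket_escalated => temp_high]. New: temp_high.

beep_code_3, bios_posted, cable_seated, disk_detected, led_green, led_red, log_uploaded, network_up, no_display, power_on, safe_mode, temp_high, ticket_escalated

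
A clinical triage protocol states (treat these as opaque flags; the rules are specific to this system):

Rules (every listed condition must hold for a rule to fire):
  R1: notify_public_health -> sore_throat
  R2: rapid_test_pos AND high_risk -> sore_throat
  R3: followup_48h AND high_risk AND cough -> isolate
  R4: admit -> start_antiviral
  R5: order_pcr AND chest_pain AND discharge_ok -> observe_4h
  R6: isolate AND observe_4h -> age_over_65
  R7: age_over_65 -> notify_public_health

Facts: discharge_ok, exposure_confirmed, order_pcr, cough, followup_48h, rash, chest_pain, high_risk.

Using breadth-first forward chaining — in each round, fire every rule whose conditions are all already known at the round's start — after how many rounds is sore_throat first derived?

4

Round 1 fires R3, R5, giving isolate, observe_4h.
Round 2 fires R6, giving age_over_65.
Round 3 fires R7, giving notify_public_health.
Round 4 fires R1, giving sore_throat.
sore_throat first appears in round 4.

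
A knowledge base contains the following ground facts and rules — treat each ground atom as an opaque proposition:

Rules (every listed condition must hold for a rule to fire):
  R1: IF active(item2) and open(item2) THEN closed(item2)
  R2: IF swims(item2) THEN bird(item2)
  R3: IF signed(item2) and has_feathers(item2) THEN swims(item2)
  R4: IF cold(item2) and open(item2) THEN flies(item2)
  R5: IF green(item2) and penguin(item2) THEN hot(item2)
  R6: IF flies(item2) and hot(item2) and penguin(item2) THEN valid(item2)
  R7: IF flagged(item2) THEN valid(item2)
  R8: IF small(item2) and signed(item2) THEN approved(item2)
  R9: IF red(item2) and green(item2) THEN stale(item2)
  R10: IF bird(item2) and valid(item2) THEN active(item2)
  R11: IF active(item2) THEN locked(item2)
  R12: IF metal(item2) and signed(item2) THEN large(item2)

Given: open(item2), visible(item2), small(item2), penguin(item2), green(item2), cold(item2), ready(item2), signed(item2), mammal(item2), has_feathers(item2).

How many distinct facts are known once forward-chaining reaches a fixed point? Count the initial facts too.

19

Round 1: R3 [IF signed(item2) and has_feathers(item2) THEN swims(item2)]; R4 [IF cold(item2) and open(item2) THEN flies(item2)]; R5 [IF green(item2) and penguin(item2) THEN hot(item2)]; R8 [IF small(item2) and signed(item2) THEN approved(item2)]. Adds swims(item2), flies(item2), hot(item2), approved(item2).
Round 2: R2 [IF swims(item2) THEN bird(item2)]; R6 [IF flies(item2) and hot(item2) and penguin(item2) THEN valid(item2)]. Adds bird(item2), valid(item2).
Round 3: R10 [IF bird(item2) and valid(item2) THEN active(item2)]. Adds active(item2).
Round 4: R1 [IF active(item2) and open(item2) THEN closed(item2)]; R11 [IF active(item2) THEN locked(item2)]. Adds closed(item2), locked(item2).
Closure: {active(item2), approved(item2), bird(item2), closed(item2), cold(item2), flies(item2), green(item2), has_feathers(item2), hot(item2), locked(item2), mammal(item2), open(item2), penguin(item2), ready(item2), signed(item2), small(item2), swims(item2), valid(item2), visible(item2)} — 19 facts.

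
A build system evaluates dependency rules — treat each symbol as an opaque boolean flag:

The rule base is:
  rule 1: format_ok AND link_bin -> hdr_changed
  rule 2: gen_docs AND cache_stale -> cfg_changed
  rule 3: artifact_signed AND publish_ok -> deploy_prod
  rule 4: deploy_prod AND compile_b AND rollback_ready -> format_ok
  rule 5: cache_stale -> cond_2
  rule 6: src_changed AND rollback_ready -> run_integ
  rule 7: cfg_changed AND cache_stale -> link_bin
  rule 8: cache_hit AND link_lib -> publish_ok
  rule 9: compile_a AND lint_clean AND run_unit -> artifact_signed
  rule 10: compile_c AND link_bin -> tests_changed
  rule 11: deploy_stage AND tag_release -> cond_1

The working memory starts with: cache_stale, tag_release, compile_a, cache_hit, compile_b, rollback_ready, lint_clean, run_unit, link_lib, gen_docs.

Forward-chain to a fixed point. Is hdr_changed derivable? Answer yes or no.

yes

Round 1: rule 2 [gen_docs AND cache_stale -> cfg_changed]; rule 5 [cache_stale -> cond_2]; rule 8 [cache_hit AND link_lib -> publish_ok]; rule 9 [compile_a AND lint_clean AND run_unit -> artifact_signed]. New: cfg_changed, cond_2, publish_ok, artifact_signed.
Round 2: rule 3 [artifact_signed AND publish_ok -> deploy_prod]; rule 7 [cfg_changed AND cache_stale -> link_bin]. New: deploy_prod, link_bin.
Round 3: rule 4 [deploy_prod AND compile_b AND rollback_ready -> format_ok]. New: format_ok.
Round 4: rule 1 [format_ok AND link_bin -> hdr_changed]. New: hdr_changed.
hdr_changed appears in round 4, so it is derivable.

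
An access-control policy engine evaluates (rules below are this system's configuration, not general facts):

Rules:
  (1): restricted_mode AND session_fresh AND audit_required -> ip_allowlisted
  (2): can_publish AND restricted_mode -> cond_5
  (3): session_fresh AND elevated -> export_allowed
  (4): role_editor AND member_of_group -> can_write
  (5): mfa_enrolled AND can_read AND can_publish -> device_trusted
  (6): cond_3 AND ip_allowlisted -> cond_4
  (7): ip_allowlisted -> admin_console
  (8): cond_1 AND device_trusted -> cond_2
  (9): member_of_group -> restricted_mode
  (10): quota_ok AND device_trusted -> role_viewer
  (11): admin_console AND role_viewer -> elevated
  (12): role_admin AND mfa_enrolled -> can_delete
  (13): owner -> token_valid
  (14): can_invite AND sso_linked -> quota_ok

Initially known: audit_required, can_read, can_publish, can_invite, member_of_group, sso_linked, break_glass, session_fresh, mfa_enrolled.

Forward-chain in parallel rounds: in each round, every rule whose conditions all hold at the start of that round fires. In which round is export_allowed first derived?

[1] (5) [mfa_enrolled AND can_read AND can_publish -> device_trusted]; (9) [member_of_group -> restricted_mode]; (14) [can_invite AND sso_linked -> quota_ok]. ⇒ new: device_trusted, restricted_mode, quota_ok.
[2] (1) [restricted_mode AND session_fresh AND audit_required -> ip_allowlisted]; (2) [can_publish AND restricted_mode -> cond_5]; (10) [quota_ok AND device_trusted -> role_viewer]. ⇒ new: ip_allowlisted, cond_5, role_viewer.
[3] (7) [ip_allowlisted -> admin_console]. ⇒ new: admin_console.
[4] (11) [admin_console AND role_viewer -> elevated]. ⇒ new: elevated.
[5] (3) [session_fresh AND elevated -> export_allowed]. ⇒ new: export_allowed.
export_allowed first appears in round 5.

5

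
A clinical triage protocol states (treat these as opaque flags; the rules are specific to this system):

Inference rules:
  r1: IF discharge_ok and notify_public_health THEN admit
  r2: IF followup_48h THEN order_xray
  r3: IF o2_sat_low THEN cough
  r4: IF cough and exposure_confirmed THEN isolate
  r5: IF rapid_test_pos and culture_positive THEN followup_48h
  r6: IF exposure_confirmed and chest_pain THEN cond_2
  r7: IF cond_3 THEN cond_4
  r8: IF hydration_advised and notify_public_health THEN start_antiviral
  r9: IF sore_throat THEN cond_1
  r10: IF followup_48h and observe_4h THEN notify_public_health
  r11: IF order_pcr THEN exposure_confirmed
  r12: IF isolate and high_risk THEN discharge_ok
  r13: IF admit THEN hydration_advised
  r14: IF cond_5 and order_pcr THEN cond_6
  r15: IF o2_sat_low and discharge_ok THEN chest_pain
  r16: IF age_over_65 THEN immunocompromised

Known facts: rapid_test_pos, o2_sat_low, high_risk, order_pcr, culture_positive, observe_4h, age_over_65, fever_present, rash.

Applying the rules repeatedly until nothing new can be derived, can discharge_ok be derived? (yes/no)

Round 1: r3 [IF o2_sat_low THEN cough]; r5 [IF rapid_test_pos and culture_positive THEN followup_48h]; r11 [IF order_pcr THEN exposure_confirmed]; r16 [IF age_over_65 THEN immunocompromised]. New: cough, followup_48h, exposure_confirmed, immunocompromised.
Round 2: r2 [IF followup_48h THEN order_xray]; r4 [IF cough and exposure_confirmed THEN isolate]; r10 [IF followup_48h and observe_4h THEN notify_public_health]. New: order_xray, isolate, notify_public_health.
Round 3: r12 [IF isolate and high_risk THEN discharge_ok]. New: discharge_ok.
Round 4: r1 [IF discharge_ok and notify_public_health THEN admit]; r15 [IF o2_sat_low and discharge_ok THEN chest_pain]. New: admit, chest_pain.
Round 5: r6 [IF exposure_confirmed and chest_pain THEN cond_2]; r13 [IF admit THEN hydration_advised]. New: cond_2, hydration_advised.
Round 6: r8 [IF hydration_advised and notify_public_health THEN start_antiviral]. New: start_antiviral.
discharge_ok appears in round 3, so it is derivable.

yes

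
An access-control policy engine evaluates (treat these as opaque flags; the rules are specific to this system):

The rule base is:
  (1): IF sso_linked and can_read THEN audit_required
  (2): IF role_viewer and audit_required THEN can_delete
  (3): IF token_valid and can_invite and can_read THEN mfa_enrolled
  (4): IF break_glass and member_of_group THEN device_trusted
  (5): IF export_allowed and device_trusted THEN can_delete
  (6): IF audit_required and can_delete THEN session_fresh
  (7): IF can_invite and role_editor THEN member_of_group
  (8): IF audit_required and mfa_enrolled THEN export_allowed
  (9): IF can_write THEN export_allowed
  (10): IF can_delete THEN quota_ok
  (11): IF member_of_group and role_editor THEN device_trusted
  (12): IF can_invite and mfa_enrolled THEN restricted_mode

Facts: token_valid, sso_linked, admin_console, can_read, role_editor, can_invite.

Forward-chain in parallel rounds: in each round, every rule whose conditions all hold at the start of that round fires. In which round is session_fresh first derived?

[1] (1) [IF sso_linked and can_read THEN audit_required]; (3) [IF token_valid and can_invite and can_read THEN mfa_enrolled]; (7) [IF can_invite and role_editor THEN member_of_group]. ⇒ new: audit_required, mfa_enrolled, member_of_group.
[2] (8) [IF audit_required and mfa_enrolled THEN export_allowed]; (11) [IF member_of_group and role_editor THEN device_trusted]; (12) [IF can_invite and mfa_enrolled THEN restricted_mode]. ⇒ new: export_allowed, device_trusted, restricted_mode.
[3] (5) [IF export_allowed and device_trusted THEN can_delete]. ⇒ new: can_delete.
[4] (6) [IF audit_required and can_delete THEN session_fresh]; (10) [IF can_delete THEN quota_ok]. ⇒ new: session_fresh, quota_ok.
session_fresh first appears in round 4.

4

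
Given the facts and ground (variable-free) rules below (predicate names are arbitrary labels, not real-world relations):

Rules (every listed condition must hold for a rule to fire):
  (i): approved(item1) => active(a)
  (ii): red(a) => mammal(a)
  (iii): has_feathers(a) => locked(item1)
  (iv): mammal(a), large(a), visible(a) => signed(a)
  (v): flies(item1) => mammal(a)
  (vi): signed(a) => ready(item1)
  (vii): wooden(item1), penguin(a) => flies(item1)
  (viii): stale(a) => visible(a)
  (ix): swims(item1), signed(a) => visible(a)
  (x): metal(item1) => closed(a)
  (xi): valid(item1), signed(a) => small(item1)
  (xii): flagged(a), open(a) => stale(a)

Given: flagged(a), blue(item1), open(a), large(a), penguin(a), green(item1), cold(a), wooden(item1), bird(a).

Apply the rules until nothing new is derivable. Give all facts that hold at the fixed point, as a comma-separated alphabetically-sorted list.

bird(a), blue(item1), cold(a), flagged(a), flies(item1), green(item1), large(a), mammal(a), open(a), penguin(a), ready(item1), signed(a), stale(a), visible(a), wooden(item1)

Round 1: (vii) [wooden(item1), penguin(a) => flies(item1)]; (xii) [flagged(a), open(a) => stale(a)]. New: flies(item1), stale(a).
Round 2: (v) [flies(item1) => mammal(a)]; (viii) [stale(a) => visible(a)]. New: mammal(a), visible(a).
Round 3: (iv) [mammal(a), large(a), visible(a) => signed(a)]. New: signed(a).
Round 4: (vi) [signed(a) => ready(item1)]. New: ready(item1).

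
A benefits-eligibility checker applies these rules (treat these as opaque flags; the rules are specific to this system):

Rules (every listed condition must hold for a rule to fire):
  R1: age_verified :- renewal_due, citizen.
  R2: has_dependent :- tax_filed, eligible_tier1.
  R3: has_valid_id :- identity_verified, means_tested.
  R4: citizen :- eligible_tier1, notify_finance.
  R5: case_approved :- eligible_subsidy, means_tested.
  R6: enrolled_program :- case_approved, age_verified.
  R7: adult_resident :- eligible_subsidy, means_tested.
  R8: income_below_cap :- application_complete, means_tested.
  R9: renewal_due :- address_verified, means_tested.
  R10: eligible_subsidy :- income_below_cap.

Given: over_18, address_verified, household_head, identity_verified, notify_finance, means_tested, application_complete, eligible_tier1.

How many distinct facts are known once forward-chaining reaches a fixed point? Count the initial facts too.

17

[1] R3 [has_valid_id :- identity_verified, means_tested.]; R4 [citizen :- eligible_tier1, notify_finance.]; R8 [income_below_cap :- application_complete, means_tested.]; R9 [renewal_due :- address_verified, means_tested.]. ⇒ new: has_valid_id, citizen, income_below_cap, renewal_due.
[2] R1 [age_verified :- renewal_due, citizen.]; R10 [eligible_subsidy :- income_below_cap.]. ⇒ new: age_verified, eligible_subsidy.
[3] R5 [case_approved :- eligible_subsidy, means_tested.]; R7 [adult_resident :- eligible_subsidy, means_tested.]. ⇒ new: case_approved, adult_resident.
[4] R6 [enrolled_program :- case_approved, age_verified.]. ⇒ new: enrolled_program.
Closure: {address_verified, adult_resident, age_verified, application_complete, case_approved, citizen, eligible_subsidy, eligible_tier1, enrolled_program, has_valid_id, household_head, identity_verified, income_below_cap, means_tested, notify_finance, over_18, renewal_due} — 17 facts.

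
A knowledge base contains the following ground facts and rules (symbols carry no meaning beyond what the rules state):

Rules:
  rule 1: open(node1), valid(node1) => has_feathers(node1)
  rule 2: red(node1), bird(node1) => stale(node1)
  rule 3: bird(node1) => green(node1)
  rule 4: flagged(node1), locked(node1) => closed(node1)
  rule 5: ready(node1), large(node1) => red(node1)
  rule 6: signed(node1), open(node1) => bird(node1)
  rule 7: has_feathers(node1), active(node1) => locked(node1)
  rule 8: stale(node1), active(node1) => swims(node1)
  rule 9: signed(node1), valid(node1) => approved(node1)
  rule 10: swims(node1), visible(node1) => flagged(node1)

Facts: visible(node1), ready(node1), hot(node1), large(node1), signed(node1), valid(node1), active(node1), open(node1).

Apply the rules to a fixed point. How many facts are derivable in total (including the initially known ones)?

Round 1 — rule 1, rule 5, rule 6, rule 9, derive has_feathers(node1), red(node1), bird(node1), approved(node1).
Round 2 — rule 2, rule 3, rule 7, derive stale(node1), green(node1), locked(node1).
Round 3 — rule 8, derive swims(node1).
Round 4 — rule 10, derive flagged(node1).
Round 5 — rule 4, derive closed(node1).
Closure: {active(node1), approved(node1), bird(node1), closed(node1), flagged(node1), green(node1), has_feathers(node1), hot(node1), large(node1), locked(node1), open(node1), ready(node1), red(node1), signed(node1), stale(node1), swims(node1), valid(node1), visible(node1)} — 18 facts.

18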